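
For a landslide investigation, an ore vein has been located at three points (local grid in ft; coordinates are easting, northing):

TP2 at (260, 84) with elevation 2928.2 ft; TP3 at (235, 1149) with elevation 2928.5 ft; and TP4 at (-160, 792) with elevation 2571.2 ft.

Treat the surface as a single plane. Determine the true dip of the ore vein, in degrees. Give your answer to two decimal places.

Let the plane be z = a·easting + b·northing + c.
TP3−TP2: −25a + 1065b = 0.3;  TP4−TP2: −420a + 708b = −357.
Solving gives a = 0.88552, b = 0.02107.
Gradient magnitude |∇z| = √(a² + b²) = √(0.78414 + 0.00044) = 0.88577.
True dip = arctan(0.88577) = 41.53°, dipping toward W (azimuth ≈ 269°).

41.53°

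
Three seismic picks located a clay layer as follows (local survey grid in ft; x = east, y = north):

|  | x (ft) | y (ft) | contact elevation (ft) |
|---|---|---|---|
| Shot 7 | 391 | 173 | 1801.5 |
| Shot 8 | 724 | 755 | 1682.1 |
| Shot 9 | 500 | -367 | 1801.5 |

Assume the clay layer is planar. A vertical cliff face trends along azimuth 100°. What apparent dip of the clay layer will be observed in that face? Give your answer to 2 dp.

14.13°

Two edge vectors: Shot 7→Shot 8 = (333, 582, -119.4), Shot 7→Shot 9 = (109, -540, 0).
Normal n = (Shot 7→Shot 8) × (Shot 7→Shot 9) = (-64476, -13014.6, -243258).
So ∂z/∂x = −n_x/n_z = −0.26505 and ∂z/∂y = −n_y/n_z = −0.05350.
Unit vector along 100° is (sin 100°, cos 100°) = (0.9848, -0.1736).
Slope in that direction = a·(0.9848) + b·(-0.1736) = −0.25173.
Apparent dip = arctan|0.25173| = 14.13° (true dip is 15.1°, so apparent ≤ true as expected).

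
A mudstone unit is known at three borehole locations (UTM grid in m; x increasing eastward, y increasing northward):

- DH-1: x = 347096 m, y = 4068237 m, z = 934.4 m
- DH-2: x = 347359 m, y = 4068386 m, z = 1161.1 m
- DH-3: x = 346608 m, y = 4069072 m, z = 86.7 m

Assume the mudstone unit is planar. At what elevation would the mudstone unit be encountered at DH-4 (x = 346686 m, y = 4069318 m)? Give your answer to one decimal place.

Two edge vectors: DH-1→DH-2 = (263, 149, 226.7), DH-1→DH-3 = (-488, 835, -847.7).
Normal n = (DH-1→DH-2) × (DH-1→DH-3) = (-315601.8, 112315.5, 292317).
So ∂z/∂x = −n_x/n_z = 1.079655990 and ∂z/∂y = −n_y/n_z = −0.384225002.
Intercept c from DH-1: 934.4 − 374744.28 + 1563118.37 = 1189308.50.
At (346686, 4069318): z = 374301.6 − 1563533.7 + 1189308.50 = 76.4 m.

76.4 m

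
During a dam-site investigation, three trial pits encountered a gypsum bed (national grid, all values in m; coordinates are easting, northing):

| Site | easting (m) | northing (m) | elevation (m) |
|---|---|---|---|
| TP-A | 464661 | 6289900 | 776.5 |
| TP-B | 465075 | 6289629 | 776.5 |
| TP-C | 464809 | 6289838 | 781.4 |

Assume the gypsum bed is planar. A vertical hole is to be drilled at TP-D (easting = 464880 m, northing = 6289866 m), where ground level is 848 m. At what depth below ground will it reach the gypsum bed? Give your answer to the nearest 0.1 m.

56.1 m

Two edge vectors: TP-A→TP-B = (414, -271, 0), TP-A→TP-C = (148, -62, 4.9).
Normal n = (TP-A→TP-B) × (TP-A→TP-C) = (-1327.9, -2028.6, 14440).
So ∂z/∂easting = −n_x/n_z = 0.091959834 and ∂z/∂northing = −n_y/n_z = 0.140484765.
Intercept c from TP-A: 776.5 − 42730.15 − 883635.12 = −925588.77.
At (464880, 6289866): z_contact = 42750.29 + 883630.34 − 925588.77 = 791.86 m.
Depth below ground = 848 − 791.86 = 56.1 m.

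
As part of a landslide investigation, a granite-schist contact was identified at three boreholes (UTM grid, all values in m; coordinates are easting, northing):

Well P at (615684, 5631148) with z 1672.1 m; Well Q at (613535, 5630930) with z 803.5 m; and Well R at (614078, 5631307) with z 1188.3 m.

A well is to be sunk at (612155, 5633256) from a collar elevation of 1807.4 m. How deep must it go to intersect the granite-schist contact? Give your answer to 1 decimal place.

Let the plane be z = a·easting + b·northing + c.
Well Q−Well P: −2149a − 218b = −868.6;  Well R−Well P: −1606a + 159b = −483.8.
Solving gives a = 0.352090419, b = 0.513567380.
Then c = 1672.1 − a·615684 − b·5631148 = −3107078.26.
At (612155, 5633256): z_contact = 215533.91 + 2893056.53 − 3107078.26 = 1512.17 m.
Depth below ground = 1807.4 − 1512.17 = 295.2 m.

295.2 m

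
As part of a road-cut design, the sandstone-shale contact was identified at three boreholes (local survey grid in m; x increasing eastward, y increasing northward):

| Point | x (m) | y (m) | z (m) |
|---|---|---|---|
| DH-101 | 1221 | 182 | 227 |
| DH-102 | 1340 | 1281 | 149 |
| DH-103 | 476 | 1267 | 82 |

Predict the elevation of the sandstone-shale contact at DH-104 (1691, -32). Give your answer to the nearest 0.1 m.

281.1 m

Let the plane be z = a·x + b·y + c.
DH-102−DH-101: 119a + 1099b = −78;  DH-103−DH-101: −745a + 1085b = −145.
Solving gives a = 0.078835, b = −0.079510.
Then c = 227 − a·1221 − b·182 = 145.21.
At (1691, -32): z = 133.3 + 2.5 + 145.21 = 281.1 m.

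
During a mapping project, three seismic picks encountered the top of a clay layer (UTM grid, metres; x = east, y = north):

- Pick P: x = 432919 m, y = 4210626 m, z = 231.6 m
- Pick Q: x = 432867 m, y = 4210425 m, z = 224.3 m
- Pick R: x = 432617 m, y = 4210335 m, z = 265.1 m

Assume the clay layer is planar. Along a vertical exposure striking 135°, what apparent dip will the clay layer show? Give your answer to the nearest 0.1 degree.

Let the plane be z = a·x + b·y + c.
Pick Q−Pick P: −52a − 201b = −7.3;  Pick R−Pick P: −302a − 291b = 33.5.
Solving gives a = −0.19438, b = 0.08661.
Unit vector along 135° is (sin 135°, cos 135°) = (0.7071, -0.7071).
Slope in that direction = a·(0.7071) + b·(-0.7071) = −0.19869.
Apparent dip = arctan|0.19869| = 11.2° (true dip is 12.0°, so apparent ≤ true as expected).

11.2°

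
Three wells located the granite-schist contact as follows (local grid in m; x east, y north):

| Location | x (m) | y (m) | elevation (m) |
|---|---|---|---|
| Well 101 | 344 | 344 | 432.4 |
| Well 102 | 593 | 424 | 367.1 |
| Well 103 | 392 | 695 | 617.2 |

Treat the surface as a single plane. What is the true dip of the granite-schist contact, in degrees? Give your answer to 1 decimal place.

36.6°

Two edge vectors: Well 101→Well 102 = (249, 80, -65.3), Well 101→Well 103 = (48, 351, 184.8).
Normal n = (Well 101→Well 102) × (Well 101→Well 103) = (37704.3, -49149.6, 83559).
So ∂z/∂x = −n_x/n_z = −0.45123 and ∂z/∂y = −n_y/n_z = 0.58820.
Gradient magnitude |∇z| = √(a² + b²) = √(0.20361 + 0.34598) = 0.74134.
True dip = arctan(0.74134) = 36.6°, dipping toward SE (azimuth ≈ 143°).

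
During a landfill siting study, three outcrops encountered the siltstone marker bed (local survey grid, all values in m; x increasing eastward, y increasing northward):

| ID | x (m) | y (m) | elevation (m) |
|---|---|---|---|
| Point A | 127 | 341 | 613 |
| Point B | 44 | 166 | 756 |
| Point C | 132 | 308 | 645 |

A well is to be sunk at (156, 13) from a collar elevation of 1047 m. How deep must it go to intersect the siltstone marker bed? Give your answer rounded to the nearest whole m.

Let the plane be z = a·x + b·y + c.
Point B−Point A: −83a − 175b = 143;  Point C−Point A: 5a − 33b = 32.
Solving gives a = 0.24377, b = −0.93276.
Then c = 613 − a·127 − b·341 = 900.11.
At (156, 13): z_contact = 38.0 − 12.1 + 900.11 = 926.0 m.
Depth below ground = 1047 − 926.0 = 121 m.

121 m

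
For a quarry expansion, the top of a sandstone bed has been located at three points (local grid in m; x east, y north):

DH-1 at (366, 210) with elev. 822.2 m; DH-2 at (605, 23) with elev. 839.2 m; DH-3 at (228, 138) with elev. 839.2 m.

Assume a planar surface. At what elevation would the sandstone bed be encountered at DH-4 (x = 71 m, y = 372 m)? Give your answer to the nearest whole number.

811 m

Let the plane be z = a·x + b·y + c.
DH-2−DH-1: 239a − 187b = 17;  DH-3−DH-1: −138a − 72b = 17.
Solving gives a = −0.04545, b = −0.14900.
Then c = 822.2 − a·366 − b·210 = 870.12.
At (71, 372): z = −3.2 − 55.4 + 870.12 = 811.5 m.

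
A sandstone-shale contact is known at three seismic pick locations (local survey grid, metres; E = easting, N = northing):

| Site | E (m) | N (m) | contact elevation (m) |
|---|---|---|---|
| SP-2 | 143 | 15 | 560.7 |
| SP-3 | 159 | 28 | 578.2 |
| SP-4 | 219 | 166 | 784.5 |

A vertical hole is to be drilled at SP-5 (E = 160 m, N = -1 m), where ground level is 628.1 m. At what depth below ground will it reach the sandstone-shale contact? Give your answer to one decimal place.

Let the plane be z = a·E + b·N + c.
SP-3−SP-2: 16a + 13b = 17.5;  SP-4−SP-2: 76a + 151b = 223.8.
Solving gives a = −0.18690, b = 1.57619.
Then c = 560.7 − a·143 − b·15 = 563.78.
At (160, -1): z_contact = −29.90 − 1.58 + 563.78 = 532.30 m.
Depth below ground = 628.1 − 532.30 = 95.8 m.

95.8 m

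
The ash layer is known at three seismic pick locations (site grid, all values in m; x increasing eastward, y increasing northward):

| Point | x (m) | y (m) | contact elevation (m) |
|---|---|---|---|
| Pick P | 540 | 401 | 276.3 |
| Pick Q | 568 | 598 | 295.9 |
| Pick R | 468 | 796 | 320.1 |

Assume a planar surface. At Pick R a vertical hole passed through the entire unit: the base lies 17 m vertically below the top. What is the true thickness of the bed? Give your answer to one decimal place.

16.9 m

Let the plane be z = a·x + b·y + c.
Pick Q−Pick P: 28a + 197b = 19.6;  Pick R−Pick P: −72a + 395b = 43.8.
Solving gives a = −0.03512, b = 0.10448.
|∇z| = √(a²+b²) = 0.11023, so dip δ = arctan(0.11023) = 6.29°.
True thickness = vertical thickness × cos δ = 17 × cos 6.29° = 16.9 m.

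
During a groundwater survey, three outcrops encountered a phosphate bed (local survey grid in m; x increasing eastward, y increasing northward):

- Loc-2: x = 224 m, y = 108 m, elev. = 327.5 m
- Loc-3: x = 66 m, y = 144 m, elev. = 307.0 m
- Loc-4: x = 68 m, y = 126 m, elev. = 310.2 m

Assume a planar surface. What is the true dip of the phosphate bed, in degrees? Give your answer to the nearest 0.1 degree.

10.8°

Let the plane be z = a·x + b·y + c.
Loc-3−Loc-2: −158a + 36b = −20.5;  Loc-4−Loc-2: −156a + 18b = −17.3.
Solving gives a = 0.09156, b = −0.16760.
Gradient magnitude |∇z| = √(a² + b²) = √(0.00838 + 0.02809) = 0.19098.
True dip = arctan(0.19098) = 10.8°, dipping toward NNW (azimuth ≈ 331°).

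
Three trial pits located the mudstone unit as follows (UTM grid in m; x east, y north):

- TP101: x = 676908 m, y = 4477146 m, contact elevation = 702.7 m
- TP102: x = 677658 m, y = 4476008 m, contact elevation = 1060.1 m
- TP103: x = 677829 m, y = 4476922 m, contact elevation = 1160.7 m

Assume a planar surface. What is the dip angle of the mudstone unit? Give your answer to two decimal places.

Let the plane be z = a·x + b·y + c.
TP102−TP101: 750a − 1138b = 357.4;  TP103−TP101: 921a − 224b = 458.
Solving gives a = 0.50125, b = 0.01629.
Gradient magnitude |∇z| = √(a² + b²) = √(0.25125 + 0.00027) = 0.50151.
True dip = arctan(0.50151) = 26.63°, dipping toward W (azimuth ≈ 268°).

26.63°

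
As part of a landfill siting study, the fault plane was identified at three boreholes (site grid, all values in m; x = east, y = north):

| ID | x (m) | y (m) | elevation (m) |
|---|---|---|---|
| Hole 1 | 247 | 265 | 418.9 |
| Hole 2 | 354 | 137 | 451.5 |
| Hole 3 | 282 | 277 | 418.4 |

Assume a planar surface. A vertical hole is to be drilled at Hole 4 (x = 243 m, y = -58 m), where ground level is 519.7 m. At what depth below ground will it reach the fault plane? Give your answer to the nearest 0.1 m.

34.1 m

Let the plane be z = a·x + b·y + c.
Hole 2−Hole 1: 107a − 128b = 32.6;  Hole 3−Hole 1: 35a + 12b = −0.5.
Solving gives a = 0.05677, b = −0.20723.
Then c = 418.9 − a·247 − b·265 = 459.80.
At (243, -58): z_contact = 13.79 + 12.02 + 459.80 = 485.61 m.
Depth below ground = 519.7 − 485.61 = 34.1 m.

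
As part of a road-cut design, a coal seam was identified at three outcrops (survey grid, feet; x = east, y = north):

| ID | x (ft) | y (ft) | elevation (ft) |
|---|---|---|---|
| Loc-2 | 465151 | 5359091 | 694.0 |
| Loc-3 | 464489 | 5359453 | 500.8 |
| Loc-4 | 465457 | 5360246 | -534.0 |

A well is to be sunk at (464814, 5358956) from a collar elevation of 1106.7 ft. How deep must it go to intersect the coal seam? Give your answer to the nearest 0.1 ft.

Let the plane be z = a·x + b·y + c.
Loc-3−Loc-2: −662a + 362b = −193.2;  Loc-4−Loc-2: 306a + 1155b = −1228.
Solving gives a = −0.252906731, b = −0.996199602.
Then c = 694 − a·465151 − b·5359091 = 5457058.14.
At (464814, 5358956): z_contact = −117554.59 − 5338589.83 + 5457058.14 = 913.72 ft.
Depth below ground = 1106.7 − 913.72 = 193.0 ft.

193.0 ft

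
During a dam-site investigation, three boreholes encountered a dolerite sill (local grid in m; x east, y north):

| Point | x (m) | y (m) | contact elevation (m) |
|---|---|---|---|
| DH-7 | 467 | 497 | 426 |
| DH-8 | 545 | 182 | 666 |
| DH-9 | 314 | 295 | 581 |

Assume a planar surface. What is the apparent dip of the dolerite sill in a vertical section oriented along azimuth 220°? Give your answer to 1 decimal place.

30.5°

Let the plane be z = a·x + b·y + c.
DH-8−DH-7: 78a − 315b = 240;  DH-9−DH-7: −153a − 202b = 155.
Solving gives a = −0.00539, b = −0.76324.
Unit vector along 220° is (sin 220°, cos 220°) = (-0.6428, -0.7660).
Slope in that direction = a·(-0.6428) + b·(-0.7660) = 0.58814.
Apparent dip = arctan|0.58814| = 30.5° (true dip is 37.4°, so apparent ≤ true as expected).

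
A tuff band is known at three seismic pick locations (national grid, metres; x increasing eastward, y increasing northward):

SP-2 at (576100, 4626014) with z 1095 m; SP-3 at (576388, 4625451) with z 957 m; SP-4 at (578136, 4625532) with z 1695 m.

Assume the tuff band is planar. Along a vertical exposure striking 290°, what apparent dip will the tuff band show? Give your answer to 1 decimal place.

Let the plane be z = a·x + b·y + c.
SP-3−SP-2: 288a − 563b = −138;  SP-4−SP-2: 2036a − 482b = 600.
Solving gives a = 0.40133, b = 0.45041.
Unit vector along 290° is (sin 290°, cos 290°) = (-0.9397, 0.3420).
Slope in that direction = a·(-0.9397) + b·(0.3420) = −0.22307.
Apparent dip = arctan|0.22307| = 12.6° (true dip is 31.1°, so apparent ≤ true as expected).

12.6°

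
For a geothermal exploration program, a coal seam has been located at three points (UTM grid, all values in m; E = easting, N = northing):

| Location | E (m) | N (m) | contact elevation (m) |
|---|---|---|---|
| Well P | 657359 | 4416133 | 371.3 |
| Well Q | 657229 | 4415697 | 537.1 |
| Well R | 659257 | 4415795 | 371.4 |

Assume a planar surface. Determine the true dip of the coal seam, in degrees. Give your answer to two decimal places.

20.14°

Let the plane be z = a·E + b·N + c.
Well Q−Well P: −130a − 436b = 165.8;  Well R−Well P: 1898a − 338b = 0.1.
Solving gives a = −0.06426, b = −0.36112.
Gradient magnitude |∇z| = √(a² + b²) = √(0.00413 + 0.13041) = 0.36679.
True dip = arctan(0.36679) = 20.14°, dipping toward N (azimuth ≈ 010°).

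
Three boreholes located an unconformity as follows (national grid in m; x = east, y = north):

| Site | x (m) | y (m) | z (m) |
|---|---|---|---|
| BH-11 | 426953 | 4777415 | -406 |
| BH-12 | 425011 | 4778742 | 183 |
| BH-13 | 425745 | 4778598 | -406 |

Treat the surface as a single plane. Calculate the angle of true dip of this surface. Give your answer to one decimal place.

55.1°

Let the plane be z = a·x + b·y + c.
BH-12−BH-11: −1942a + 1327b = 589;  BH-13−BH-11: −1208a + 1183b = 0.
Solving gives a = −1.00348, b = −1.02469.
Gradient magnitude |∇z| = √(a² + b²) = √(1.00697 + 1.04998) = 1.43421.
True dip = arctan(1.43421) = 55.1°, dipping toward NE (azimuth ≈ 044°).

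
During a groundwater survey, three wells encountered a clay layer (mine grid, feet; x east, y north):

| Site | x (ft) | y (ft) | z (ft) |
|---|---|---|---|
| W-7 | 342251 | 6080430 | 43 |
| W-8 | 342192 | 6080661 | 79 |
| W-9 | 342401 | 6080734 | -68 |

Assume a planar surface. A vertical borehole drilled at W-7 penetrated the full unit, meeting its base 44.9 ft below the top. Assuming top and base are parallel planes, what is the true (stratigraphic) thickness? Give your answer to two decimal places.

Two edge vectors: W-7→W-8 = (-59, 231, 36), W-7→W-9 = (150, 304, -111).
Normal n = (W-7→W-8) × (W-7→W-9) = (-36585, -1149, -52586).
So ∂z/∂x = −n_x/n_z = −0.69572 and ∂z/∂y = −n_y/n_z = −0.02185.
|∇z| = √(a²+b²) = 0.69606, so dip δ = arctan(0.69606) = 34.84°.
True thickness = vertical thickness × cos δ = 44.9 × cos 34.84° = 36.85 ft.

36.85 ft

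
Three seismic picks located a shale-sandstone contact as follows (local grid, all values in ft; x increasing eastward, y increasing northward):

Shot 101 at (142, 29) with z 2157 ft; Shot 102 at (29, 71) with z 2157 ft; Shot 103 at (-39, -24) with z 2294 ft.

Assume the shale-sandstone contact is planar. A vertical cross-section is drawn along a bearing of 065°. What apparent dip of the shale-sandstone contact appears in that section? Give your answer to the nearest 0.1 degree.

Let the plane be z = a·x + b·y + c.
Shot 102−Shot 101: −113a + 42b = 0;  Shot 103−Shot 101: −181a − 53b = 137.
Solving gives a = −0.42337, b = −1.13906.
Unit vector along 065° is (sin 65°, cos 65°) = (0.9063, 0.4226).
Slope in that direction = a·(0.9063) + b·(0.4226) = −0.86509.
Apparent dip = arctan|0.86509| = 40.9° (true dip is 50.5°, so apparent ≤ true as expected).

40.9°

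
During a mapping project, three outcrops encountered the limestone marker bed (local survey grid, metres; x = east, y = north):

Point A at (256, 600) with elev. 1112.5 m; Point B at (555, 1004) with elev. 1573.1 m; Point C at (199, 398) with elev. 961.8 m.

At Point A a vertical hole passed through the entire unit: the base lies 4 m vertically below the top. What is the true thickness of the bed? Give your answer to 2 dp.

Two edge vectors: Point A→Point B = (299, 404, 460.6), Point A→Point C = (-57, -202, -150.7).
Normal n = (Point A→Point B) × (Point A→Point C) = (32158.4, 18805.1, -37370).
So ∂z/∂x = −n_x/n_z = 0.86054 and ∂z/∂y = −n_y/n_z = 0.50321.
|∇z| = √(a²+b²) = 0.99687, so dip δ = arctan(0.99687) = 44.91°.
True thickness = vertical thickness × cos δ = 4 × cos 44.91° = 2.83 m.

2.83 m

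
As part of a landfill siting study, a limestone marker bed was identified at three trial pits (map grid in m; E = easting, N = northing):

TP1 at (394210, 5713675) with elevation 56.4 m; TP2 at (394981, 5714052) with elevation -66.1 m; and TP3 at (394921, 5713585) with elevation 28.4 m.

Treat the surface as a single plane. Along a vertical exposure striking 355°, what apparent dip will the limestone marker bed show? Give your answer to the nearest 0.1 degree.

10.6°

Two edge vectors: TP1→TP2 = (771, 377, -122.5), TP1→TP3 = (711, -90, -28).
Normal n = (TP1→TP2) × (TP1→TP3) = (-21581, -65509.5, -337437).
So ∂z/∂E = −n_x/n_z = −0.06396 and ∂z/∂N = −n_y/n_z = −0.19414.
Unit vector along 355° is (sin 355°, cos 355°) = (-0.0872, 0.9962).
Slope in that direction = a·(-0.0872) + b·(0.9962) = −0.18783.
Apparent dip = arctan|0.18783| = 10.6° (true dip is 11.6°, so apparent ≤ true as expected).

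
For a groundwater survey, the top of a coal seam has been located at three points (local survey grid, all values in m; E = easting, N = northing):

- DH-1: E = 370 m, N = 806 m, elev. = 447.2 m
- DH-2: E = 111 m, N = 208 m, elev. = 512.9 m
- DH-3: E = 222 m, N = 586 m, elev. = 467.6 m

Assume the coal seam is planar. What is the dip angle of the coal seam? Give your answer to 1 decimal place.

Two edge vectors: DH-1→DH-2 = (-259, -598, 65.7), DH-1→DH-3 = (-148, -220, 20.4).
Normal n = (DH-1→DH-2) × (DH-1→DH-3) = (2254.8, -4440, -31524).
So ∂z/∂E = −n_x/n_z = 0.07153 and ∂z/∂N = −n_y/n_z = −0.14085.
Gradient magnitude |∇z| = √(a² + b²) = √(0.00512 + 0.01984) = 0.15797.
True dip = arctan(0.15797) = 9.0°, dipping toward NNW (azimuth ≈ 333°).

9.0°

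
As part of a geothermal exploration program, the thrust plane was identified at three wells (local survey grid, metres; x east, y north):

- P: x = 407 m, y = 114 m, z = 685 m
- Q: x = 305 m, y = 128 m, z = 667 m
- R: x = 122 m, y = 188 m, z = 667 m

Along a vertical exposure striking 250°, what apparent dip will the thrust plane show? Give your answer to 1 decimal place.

Two edge vectors: P→Q = (-102, 14, -18), P→R = (-285, 74, -18).
Normal n = (P→Q) × (P→R) = (1080, 3294, -3558).
So ∂z/∂x = −n_x/n_z = 0.30354 and ∂z/∂y = −n_y/n_z = 0.92580.
Unit vector along 250° is (sin 250°, cos 250°) = (-0.9397, -0.3420).
Slope in that direction = a·(-0.9397) + b·(-0.3420) = −0.60188.
Apparent dip = arctan|0.60188| = 31.0° (true dip is 44.3°, so apparent ≤ true as expected).

31.0°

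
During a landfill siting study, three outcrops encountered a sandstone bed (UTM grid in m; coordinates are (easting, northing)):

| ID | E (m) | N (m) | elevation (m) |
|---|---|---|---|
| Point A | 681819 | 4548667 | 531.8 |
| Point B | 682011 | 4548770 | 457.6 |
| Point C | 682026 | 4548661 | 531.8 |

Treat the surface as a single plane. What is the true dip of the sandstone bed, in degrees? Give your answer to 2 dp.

Let the plane be z = a·E + b·N + c.
Point B−Point A: 192a + 103b = −74.2;  Point C−Point A: 207a − 6b = 0.
Solving gives a = −0.01981, b = −0.68346.
Gradient magnitude |∇z| = √(a² + b²) = √(0.00039 + 0.46712) = 0.68375.
True dip = arctan(0.68375) = 34.36°, dipping toward N (azimuth ≈ 002°).

34.36°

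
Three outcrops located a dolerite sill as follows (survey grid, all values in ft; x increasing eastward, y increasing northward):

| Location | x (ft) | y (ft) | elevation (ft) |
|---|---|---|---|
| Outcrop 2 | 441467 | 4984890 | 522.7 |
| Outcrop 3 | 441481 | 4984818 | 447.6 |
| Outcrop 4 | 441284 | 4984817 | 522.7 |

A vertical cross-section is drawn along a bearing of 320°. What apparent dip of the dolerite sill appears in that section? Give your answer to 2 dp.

44.70°

Let the plane be z = a·x + b·y + c.
Outcrop 3−Outcrop 2: 14a − 72b = −75.1;  Outcrop 4−Outcrop 2: −183a − 73b = 0.
Solving gives a = −0.38613, b = 0.96797.
Unit vector along 320° is (sin 320°, cos 320°) = (-0.6428, 0.7660).
Slope in that direction = a·(-0.6428) + b·(0.7660) = 0.98971.
Apparent dip = arctan|0.98971| = 44.70° (true dip is 46.2°, so apparent ≤ true as expected).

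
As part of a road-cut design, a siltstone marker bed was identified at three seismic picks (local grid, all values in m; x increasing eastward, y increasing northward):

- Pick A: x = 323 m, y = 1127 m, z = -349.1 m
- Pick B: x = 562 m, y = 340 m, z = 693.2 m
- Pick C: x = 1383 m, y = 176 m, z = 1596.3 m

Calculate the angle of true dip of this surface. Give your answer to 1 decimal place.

54.1°

Let the plane be z = a·x + b·y + c.
Pick B−Pick A: 239a − 787b = 1042.3;  Pick C−Pick A: 1060a − 951b = 1945.4.
Solving gives a = 0.88940, b = −1.05430.
Gradient magnitude |∇z| = √(a² + b²) = √(0.79103 + 1.11155) = 1.37934.
True dip = arctan(1.37934) = 54.1°, dipping toward NW (azimuth ≈ 320°).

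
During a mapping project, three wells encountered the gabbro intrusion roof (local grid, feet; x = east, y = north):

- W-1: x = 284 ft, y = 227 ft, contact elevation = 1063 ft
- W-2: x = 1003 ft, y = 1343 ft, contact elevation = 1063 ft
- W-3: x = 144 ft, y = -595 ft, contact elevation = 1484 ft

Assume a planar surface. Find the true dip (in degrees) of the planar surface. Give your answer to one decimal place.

52.1°

Let the plane be z = a·x + b·y + c.
W-2−W-1: 719a + 1116b = 0;  W-3−W-1: −140a − 822b = 421.
Solving gives a = 1.08063, b = −0.69622.
Gradient magnitude |∇z| = √(a² + b²) = √(1.16777 + 0.48472) = 1.28549.
True dip = arctan(1.28549) = 52.1°, dipping toward WNW (azimuth ≈ 303°).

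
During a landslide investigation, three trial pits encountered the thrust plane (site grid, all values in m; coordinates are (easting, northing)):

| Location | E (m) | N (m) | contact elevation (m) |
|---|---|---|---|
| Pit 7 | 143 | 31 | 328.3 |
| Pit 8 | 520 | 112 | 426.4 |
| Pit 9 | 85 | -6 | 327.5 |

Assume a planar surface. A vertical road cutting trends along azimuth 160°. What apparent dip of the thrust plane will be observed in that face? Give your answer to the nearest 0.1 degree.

34.2°

Two edge vectors: Pit 7→Pit 8 = (377, 81, 98.1), Pit 7→Pit 9 = (-58, -37, -0.8).
Normal n = (Pit 7→Pit 8) × (Pit 7→Pit 9) = (3564.9, -5388.2, -9251).
So ∂z/∂E = −n_x/n_z = 0.38535 and ∂z/∂N = −n_y/n_z = −0.58245.
Unit vector along 160° is (sin 160°, cos 160°) = (0.3420, -0.9397).
Slope in that direction = a·(0.3420) + b·(-0.9397) = 0.67912.
Apparent dip = arctan|0.67912| = 34.2° (true dip is 34.9°, so apparent ≤ true as expected).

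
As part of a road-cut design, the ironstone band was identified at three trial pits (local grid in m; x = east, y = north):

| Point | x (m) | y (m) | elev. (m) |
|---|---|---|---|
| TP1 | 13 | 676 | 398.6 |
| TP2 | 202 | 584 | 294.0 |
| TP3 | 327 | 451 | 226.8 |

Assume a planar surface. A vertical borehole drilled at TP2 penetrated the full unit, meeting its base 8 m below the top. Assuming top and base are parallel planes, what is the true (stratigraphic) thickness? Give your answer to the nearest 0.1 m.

7.0 m

Let the plane be z = a·x + b·y + c.
TP2−TP1: 189a − 92b = −104.6;  TP3−TP1: 314a − 225b = −171.8.
Solving gives a = −0.56680, b = −0.02744.
|∇z| = √(a²+b²) = 0.56746, so dip δ = arctan(0.56746) = 29.57°.
True thickness = vertical thickness × cos δ = 8 × cos 29.57° = 7.0 m.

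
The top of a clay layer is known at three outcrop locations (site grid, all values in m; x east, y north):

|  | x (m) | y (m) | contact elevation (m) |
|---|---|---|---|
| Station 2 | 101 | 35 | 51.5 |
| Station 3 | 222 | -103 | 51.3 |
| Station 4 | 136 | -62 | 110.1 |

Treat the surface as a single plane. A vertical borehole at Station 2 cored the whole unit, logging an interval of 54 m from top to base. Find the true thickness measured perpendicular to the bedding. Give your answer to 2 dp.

Let the plane be z = a·x + b·y + c.
Station 3−Station 2: 121a − 138b = −0.2;  Station 4−Station 2: 35a − 97b = 58.6.
Solving gives a = −1.17362, b = −1.02760.
|∇z| = √(a²+b²) = 1.55992, so dip δ = arctan(1.55992) = 57.34°.
True thickness = vertical thickness × cos δ = 54 × cos 57.34° = 29.14 m.

29.14 m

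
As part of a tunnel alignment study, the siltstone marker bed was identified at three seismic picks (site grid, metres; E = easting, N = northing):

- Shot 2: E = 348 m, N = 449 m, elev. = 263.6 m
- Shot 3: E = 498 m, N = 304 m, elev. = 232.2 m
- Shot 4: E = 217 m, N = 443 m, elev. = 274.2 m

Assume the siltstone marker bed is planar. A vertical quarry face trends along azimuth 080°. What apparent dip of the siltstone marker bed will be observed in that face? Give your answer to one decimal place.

Let the plane be z = a·E + b·N + c.
Shot 3−Shot 2: 150a − 145b = −31.4;  Shot 4−Shot 2: −131a − 6b = 10.6.
Solving gives a = −0.08673, b = 0.12684.
Unit vector along 080° is (sin 80°, cos 80°) = (0.9848, 0.1736).
Slope in that direction = a·(0.9848) + b·(0.1736) = −0.06338.
Apparent dip = arctan|0.06338| = 3.6° (true dip is 8.7°, so apparent ≤ true as expected).

3.6°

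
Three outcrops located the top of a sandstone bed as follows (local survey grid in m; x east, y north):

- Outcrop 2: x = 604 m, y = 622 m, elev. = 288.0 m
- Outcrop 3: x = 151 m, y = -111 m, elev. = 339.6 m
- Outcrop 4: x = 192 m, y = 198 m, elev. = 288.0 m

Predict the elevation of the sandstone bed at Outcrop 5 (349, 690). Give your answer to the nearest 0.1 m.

224.1 m

Let the plane be z = a·x + b·y + c.
Outcrop 3−Outcrop 2: −453a − 733b = 51.6;  Outcrop 4−Outcrop 2: −412a − 424b = 0.
Solving gives a = 0.19903, b = −0.19340.
Then c = 288 − a·604 − b·622 = 288.08.
At (349, 690): z = 69.5 − 133.4 + 288.08 = 224.1 m.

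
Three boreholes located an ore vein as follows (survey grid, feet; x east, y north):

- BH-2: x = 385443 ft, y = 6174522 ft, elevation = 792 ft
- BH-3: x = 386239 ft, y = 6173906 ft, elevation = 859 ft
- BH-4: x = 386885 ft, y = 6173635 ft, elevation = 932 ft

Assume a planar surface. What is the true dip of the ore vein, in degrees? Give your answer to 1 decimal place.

9.5°

Two edge vectors: BH-2→BH-3 = (796, -616, 67), BH-2→BH-4 = (1442, -887, 140).
Normal n = (BH-2→BH-3) × (BH-2→BH-4) = (-26811, -14826, 182220).
So ∂z/∂x = −n_x/n_z = 0.14714 and ∂z/∂y = −n_y/n_z = 0.08136.
Gradient magnitude |∇z| = √(a² + b²) = √(0.02165 + 0.00662) = 0.16813.
True dip = arctan(0.16813) = 9.5°, dipping toward WSW (azimuth ≈ 241°).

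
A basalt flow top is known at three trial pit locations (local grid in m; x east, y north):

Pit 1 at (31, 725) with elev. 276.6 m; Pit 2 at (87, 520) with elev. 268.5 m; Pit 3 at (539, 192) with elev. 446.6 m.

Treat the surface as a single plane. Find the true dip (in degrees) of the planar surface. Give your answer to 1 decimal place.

29.2°

Two edge vectors: Pit 1→Pit 2 = (56, -205, -8.1), Pit 1→Pit 3 = (508, -533, 170).
Normal n = (Pit 1→Pit 2) × (Pit 1→Pit 3) = (-39167.3, -13634.8, 74292).
So ∂z/∂x = −n_x/n_z = 0.52721 and ∂z/∂y = −n_y/n_z = 0.18353.
Gradient magnitude |∇z| = √(a² + b²) = √(0.27795 + 0.03368) = 0.55824.
True dip = arctan(0.55824) = 29.2°, dipping toward WSW (azimuth ≈ 251°).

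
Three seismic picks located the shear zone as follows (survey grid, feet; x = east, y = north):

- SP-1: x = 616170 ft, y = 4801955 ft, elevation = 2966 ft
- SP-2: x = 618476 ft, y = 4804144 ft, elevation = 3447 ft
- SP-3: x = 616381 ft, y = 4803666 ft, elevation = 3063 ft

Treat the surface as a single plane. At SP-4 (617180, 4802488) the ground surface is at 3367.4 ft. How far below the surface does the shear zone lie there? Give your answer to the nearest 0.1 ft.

Two edge vectors: SP-1→SP-2 = (2306, 2189, 481), SP-1→SP-3 = (211, 1711, 97).
Normal n = (SP-1→SP-2) × (SP-1→SP-3) = (-610658, -122191, 3483687).
So ∂z/∂x = −n_x/n_z = 0.175290719 and ∂z/∂y = −n_y/n_z = 0.035075195.
Intercept c from SP-1: 2966 − 108008.88 − 168429.51 = −273472.39.
At (617180, 4802488): z_contact = 108185.93 + 168448.20 − 273472.39 = 3161.74 ft.
Depth below ground = 3367.4 − 3161.74 = 205.7 ft.

205.7 ft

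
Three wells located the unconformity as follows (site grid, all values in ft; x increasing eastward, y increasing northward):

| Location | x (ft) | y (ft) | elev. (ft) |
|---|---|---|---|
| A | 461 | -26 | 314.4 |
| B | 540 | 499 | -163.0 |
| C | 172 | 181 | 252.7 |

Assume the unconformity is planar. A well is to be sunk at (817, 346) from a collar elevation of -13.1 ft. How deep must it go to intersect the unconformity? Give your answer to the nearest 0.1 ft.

129.3 ft

Let the plane be z = a·x + b·y + c.
B−A: 79a + 525b = −477.4;  C−A: −289a + 207b = −61.7.
Solving gives a = −0.39523, b = −0.84986.
Then c = 314.4 − a·461 − b·-26 = 474.50.
At (817, 346): z_contact = −322.90 − 294.05 + 474.50 = -142.45 ft.
Depth below ground = -13.1 − (-142.45) = 129.3 ft.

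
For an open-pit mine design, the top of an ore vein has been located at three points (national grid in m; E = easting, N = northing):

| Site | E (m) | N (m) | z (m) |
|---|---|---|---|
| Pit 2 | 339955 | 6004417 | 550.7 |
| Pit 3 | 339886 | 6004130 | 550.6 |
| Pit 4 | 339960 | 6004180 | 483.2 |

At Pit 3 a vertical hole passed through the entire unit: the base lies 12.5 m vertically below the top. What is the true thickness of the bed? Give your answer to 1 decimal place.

Two edge vectors: Pit 2→Pit 3 = (-69, -287, -0.1), Pit 2→Pit 4 = (5, -237, -67.5).
Normal n = (Pit 2→Pit 3) × (Pit 2→Pit 4) = (19348.8, -4658, 17788).
So ∂z/∂E = −n_x/n_z = −1.08774 and ∂z/∂N = −n_y/n_z = 0.26186.
|∇z| = √(a²+b²) = 1.11882, so dip δ = arctan(1.11882) = 48.21°.
True thickness = vertical thickness × cos δ = 12.5 × cos 48.21° = 8.3 m.

8.3 m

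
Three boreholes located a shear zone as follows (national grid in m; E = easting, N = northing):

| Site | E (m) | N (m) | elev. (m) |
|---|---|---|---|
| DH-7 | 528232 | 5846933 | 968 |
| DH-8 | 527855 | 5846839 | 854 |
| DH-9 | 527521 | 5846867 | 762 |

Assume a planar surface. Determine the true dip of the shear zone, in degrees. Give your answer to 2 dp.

Two edge vectors: DH-7→DH-8 = (-377, -94, -114), DH-7→DH-9 = (-711, -66, -206).
Normal n = (DH-7→DH-8) × (DH-7→DH-9) = (11840, 3392, -41952).
So ∂z/∂E = −n_x/n_z = 0.28223 and ∂z/∂N = −n_y/n_z = 0.08085.
Gradient magnitude |∇z| = √(a² + b²) = √(0.07965 + 0.00654) = 0.29358.
True dip = arctan(0.29358) = 16.36°, dipping toward WSW (azimuth ≈ 254°).

16.36°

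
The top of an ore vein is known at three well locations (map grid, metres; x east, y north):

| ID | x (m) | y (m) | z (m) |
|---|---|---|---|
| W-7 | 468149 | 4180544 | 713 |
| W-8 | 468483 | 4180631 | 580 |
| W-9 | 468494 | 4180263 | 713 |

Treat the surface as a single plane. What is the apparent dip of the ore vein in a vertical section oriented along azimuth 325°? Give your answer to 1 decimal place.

Let the plane be z = a·x + b·y + c.
W-8−W-7: 334a + 87b = −133;  W-9−W-7: 345a − 281b = 0.
Solving gives a = −0.30171, b = −0.37043.
Unit vector along 325° is (sin 325°, cos 325°) = (-0.5736, 0.8192).
Slope in that direction = a·(-0.5736) + b·(0.8192) = −0.13038.
Apparent dip = arctan|0.13038| = 7.4° (true dip is 25.5°, so apparent ≤ true as expected).

7.4°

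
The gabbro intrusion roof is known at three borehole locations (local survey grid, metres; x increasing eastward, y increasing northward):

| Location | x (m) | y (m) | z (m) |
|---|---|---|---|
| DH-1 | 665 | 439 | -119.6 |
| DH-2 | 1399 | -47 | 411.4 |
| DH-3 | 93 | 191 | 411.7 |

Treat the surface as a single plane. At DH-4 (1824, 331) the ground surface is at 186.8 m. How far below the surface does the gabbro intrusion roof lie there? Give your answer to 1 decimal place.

462.3 m

Two edge vectors: DH-1→DH-2 = (734, -486, 531), DH-1→DH-3 = (-572, -248, 531.3).
Normal n = (DH-1→DH-2) × (DH-1→DH-3) = (-126523.8, -693706.2, -460024).
So ∂z/∂x = −n_x/n_z = −0.275037 and ∂z/∂y = −n_y/n_z = −1.507978.
Intercept c from DH-1: -119.6 + 182.90 + 662.00 = 725.30.
At (1824, 331): z_contact = −501.67 − 499.14 + 725.30 = -275.51 m.
Depth below ground = 186.8 − (-275.51) = 462.3 m.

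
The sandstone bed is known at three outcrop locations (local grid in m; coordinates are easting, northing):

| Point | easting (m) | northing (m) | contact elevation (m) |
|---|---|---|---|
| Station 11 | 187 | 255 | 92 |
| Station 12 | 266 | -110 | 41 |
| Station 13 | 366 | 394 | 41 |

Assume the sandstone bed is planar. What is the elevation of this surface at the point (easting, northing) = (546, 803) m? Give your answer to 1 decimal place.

Two edge vectors: Station 11→Station 12 = (79, -365, -51), Station 11→Station 13 = (179, 139, -51).
Normal n = (Station 11→Station 12) × (Station 11→Station 13) = (25704, -5100, 76316).
So ∂z/∂easting = −n_x/n_z = −0.33681 and ∂z/∂northing = −n_y/n_z = 0.06683.
Intercept c from Station 11: 92 + 62.98 − 17.04 = 137.94.
At (546, 803): z = −183.9 + 53.7 + 137.94 = 7.7 m.

7.7 m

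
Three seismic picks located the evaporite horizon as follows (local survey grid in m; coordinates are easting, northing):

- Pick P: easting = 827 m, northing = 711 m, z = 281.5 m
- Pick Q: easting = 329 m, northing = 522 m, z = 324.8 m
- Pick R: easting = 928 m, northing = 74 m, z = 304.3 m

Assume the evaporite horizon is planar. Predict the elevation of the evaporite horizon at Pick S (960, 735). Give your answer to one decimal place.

Two edge vectors: Pick P→Pick Q = (-498, -189, 43.3), Pick P→Pick R = (101, -637, 22.8).
Normal n = (Pick P→Pick Q) × (Pick P→Pick R) = (23272.9, 15727.7, 336315).
So ∂z/∂easting = −n_x/n_z = −0.06920 and ∂z/∂northing = −n_y/n_z = −0.04676.
Intercept c from Pick P: 281.5 + 57.23 + 33.25 = 371.98.
At (960, 735): z = −66.4 − 34.4 + 371.98 = 271.2 m.

271.2 m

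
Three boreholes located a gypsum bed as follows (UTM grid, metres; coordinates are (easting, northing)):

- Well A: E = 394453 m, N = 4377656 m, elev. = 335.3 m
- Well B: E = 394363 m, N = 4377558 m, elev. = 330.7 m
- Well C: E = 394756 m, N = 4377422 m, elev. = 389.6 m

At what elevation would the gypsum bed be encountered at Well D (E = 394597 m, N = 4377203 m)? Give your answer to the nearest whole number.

385 m

Let the plane be z = a·E + b·N + c.
Well B−Well A: −90a − 98b = −4.6;  Well C−Well A: 303a − 234b = 54.3.
Solving gives a = 0.12605509, b = −0.06882610.
Then c = 335.3 − a·394453 − b·4377656 = 251909.49.
At (394597, 4377203): z = 49741.0 − 301265.8 + 251909.49 = 384.6 m.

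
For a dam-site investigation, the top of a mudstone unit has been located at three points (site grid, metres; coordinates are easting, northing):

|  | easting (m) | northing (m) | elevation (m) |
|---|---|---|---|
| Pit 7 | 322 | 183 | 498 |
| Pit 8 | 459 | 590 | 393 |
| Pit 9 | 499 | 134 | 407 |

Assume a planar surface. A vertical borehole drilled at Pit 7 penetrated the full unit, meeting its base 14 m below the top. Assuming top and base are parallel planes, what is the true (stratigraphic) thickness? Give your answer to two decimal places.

Two edge vectors: Pit 7→Pit 8 = (137, 407, -105), Pit 7→Pit 9 = (177, -49, -91).
Normal n = (Pit 7→Pit 8) × (Pit 7→Pit 9) = (-42182, -6118, -78752).
So ∂z/∂easting = −n_x/n_z = −0.53563 and ∂z/∂northing = −n_y/n_z = −0.07769.
|∇z| = √(a²+b²) = 0.54124, so dip δ = arctan(0.54124) = 28.42°.
True thickness = vertical thickness × cos δ = 14 × cos 28.42° = 12.31 m.

12.31 m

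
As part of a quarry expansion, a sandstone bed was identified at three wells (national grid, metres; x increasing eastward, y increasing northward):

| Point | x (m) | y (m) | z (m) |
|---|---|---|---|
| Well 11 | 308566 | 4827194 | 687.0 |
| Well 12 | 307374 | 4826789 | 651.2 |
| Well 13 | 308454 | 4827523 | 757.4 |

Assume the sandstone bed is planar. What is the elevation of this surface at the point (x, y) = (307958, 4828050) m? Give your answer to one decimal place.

882.3 m

Two edge vectors: Well 11→Well 12 = (-1192, -405, -35.8), Well 11→Well 13 = (-112, 329, 70.4).
Normal n = (Well 11→Well 12) × (Well 11→Well 13) = (-16733.8, 87926.4, -437528).
So ∂z/∂x = −n_x/n_z = −0.038246238 and ∂z/∂y = −n_y/n_z = 0.200961767.
Intercept c from Well 11: 687 + 11801.49 − 970081.44 = −957592.95.
At (307958, 4828050): z = −11778.2 + 970253.5 − 957592.95 = 882.3 m.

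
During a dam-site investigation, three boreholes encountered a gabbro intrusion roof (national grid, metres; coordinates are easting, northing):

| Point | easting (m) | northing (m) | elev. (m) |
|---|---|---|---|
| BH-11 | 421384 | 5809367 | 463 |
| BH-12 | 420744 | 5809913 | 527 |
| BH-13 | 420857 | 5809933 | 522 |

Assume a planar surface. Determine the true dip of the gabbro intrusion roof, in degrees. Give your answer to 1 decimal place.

Two edge vectors: BH-11→BH-12 = (-640, 546, 64), BH-11→BH-13 = (-527, 566, 59).
Normal n = (BH-11→BH-12) × (BH-11→BH-13) = (-4010, 4032, -74498).
So ∂z/∂easting = −n_x/n_z = −0.05383 and ∂z/∂northing = −n_y/n_z = 0.05412.
Gradient magnitude |∇z| = √(a² + b²) = √(0.00290 + 0.00293) = 0.07633.
True dip = arctan(0.07633) = 4.4°, dipping toward SE (azimuth ≈ 135°).

4.4°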